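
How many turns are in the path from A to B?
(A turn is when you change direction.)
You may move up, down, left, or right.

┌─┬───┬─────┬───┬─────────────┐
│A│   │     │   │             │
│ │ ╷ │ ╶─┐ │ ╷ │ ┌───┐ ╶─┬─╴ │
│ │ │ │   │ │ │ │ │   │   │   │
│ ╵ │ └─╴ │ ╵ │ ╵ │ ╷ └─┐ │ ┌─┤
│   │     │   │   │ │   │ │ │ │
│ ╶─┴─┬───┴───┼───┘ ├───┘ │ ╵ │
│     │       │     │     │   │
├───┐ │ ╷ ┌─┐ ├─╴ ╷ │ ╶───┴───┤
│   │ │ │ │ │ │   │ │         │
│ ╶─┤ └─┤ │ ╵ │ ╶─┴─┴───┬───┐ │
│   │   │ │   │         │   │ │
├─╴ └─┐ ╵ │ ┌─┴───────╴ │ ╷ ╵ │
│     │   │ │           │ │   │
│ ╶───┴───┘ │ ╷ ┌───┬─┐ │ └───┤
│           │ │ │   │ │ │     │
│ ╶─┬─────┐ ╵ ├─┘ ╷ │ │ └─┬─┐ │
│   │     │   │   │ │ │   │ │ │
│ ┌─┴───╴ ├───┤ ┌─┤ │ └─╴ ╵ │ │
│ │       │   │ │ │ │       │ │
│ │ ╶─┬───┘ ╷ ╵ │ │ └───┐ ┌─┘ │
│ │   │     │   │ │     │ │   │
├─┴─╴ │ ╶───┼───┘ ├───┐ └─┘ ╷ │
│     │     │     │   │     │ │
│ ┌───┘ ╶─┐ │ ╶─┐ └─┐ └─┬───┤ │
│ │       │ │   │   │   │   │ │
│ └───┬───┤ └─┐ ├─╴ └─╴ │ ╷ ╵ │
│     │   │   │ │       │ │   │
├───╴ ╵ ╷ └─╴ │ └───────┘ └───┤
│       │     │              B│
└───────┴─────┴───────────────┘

Directions: down, down, right, up, up, right, down, down, right, right, up, left, up, right, right, down, down, right, up, up, right, down, down, right, up, up, right, right, right, down, right, down, down, left, left, down, right, right, right, right, down, down, left, up, left, down, down, right, right, down, down, down, down, down, down, left, up, left, down, down, right, right
Number of turns: 35

Solution:

┌─┬───┬─────┬───┬─────────────┐
│A│↱ ↓│↱ → ↓│↱ ↓│↱ → → ↓      │
│ │ ╷ │ ╶─┐ │ ╷ │ ┌───┐ ╶─┬─╴ │
│↓│↑│↓│↑ ↰│↓│↑│↓│↑│   │↳ ↓│   │
│ ╵ │ └─╴ │ ╵ │ ╵ │ ╷ └─┐ │ ┌─┤
│↳ ↑│↳ → ↑│↳ ↑│↳ ↑│ │   │↓│ │ │
│ ╶─┴─┬───┴───┼───┘ ├───┘ │ ╵ │
│     │       │     │↓ ← ↲│   │
├───┐ │ ╷ ┌─┐ ├─╴ ╷ │ ╶───┴───┤
│   │ │ │ │ │ │   │ │↳ → → → ↓│
│ ╶─┤ └─┤ │ ╵ │ ╶─┴─┴───┬───┐ │
│   │   │ │   │         │↓ ↰│↓│
├─╴ └─┐ ╵ │ ┌─┴───────╴ │ ╷ ╵ │
│     │   │ │           │↓│↑ ↲│
│ ╶───┴───┘ │ ╷ ┌───┬─┐ │ └───┤
│           │ │ │   │ │ │↳ → ↓│
│ ╶─┬─────┐ ╵ ├─┘ ╷ │ │ └─┬─┐ │
│   │     │   │   │ │ │   │ │↓│
│ ┌─┴───╴ ├───┤ ┌─┤ │ └─╴ ╵ │ │
│ │       │   │ │ │ │       │↓│
│ │ ╶─┬───┘ ╷ ╵ │ │ └───┐ ┌─┘ │
│ │   │     │   │ │     │ │  ↓│
├─┴─╴ │ ╶───┼───┘ ├───┐ └─┘ ╷ │
│     │     │     │   │     │↓│
│ ┌───┘ ╶─┐ │ ╶─┐ └─┐ └─┬───┤ │
│ │       │ │   │   │   │↓ ↰│↓│
│ └───┬───┤ └─┐ ├─╴ └─╴ │ ╷ ╵ │
│     │   │   │ │       │↓│↑ ↲│
├───╴ ╵ ╷ └─╴ │ └───────┘ └───┤
│       │     │          ↳ → B│
└───────┴─────┴───────────────┘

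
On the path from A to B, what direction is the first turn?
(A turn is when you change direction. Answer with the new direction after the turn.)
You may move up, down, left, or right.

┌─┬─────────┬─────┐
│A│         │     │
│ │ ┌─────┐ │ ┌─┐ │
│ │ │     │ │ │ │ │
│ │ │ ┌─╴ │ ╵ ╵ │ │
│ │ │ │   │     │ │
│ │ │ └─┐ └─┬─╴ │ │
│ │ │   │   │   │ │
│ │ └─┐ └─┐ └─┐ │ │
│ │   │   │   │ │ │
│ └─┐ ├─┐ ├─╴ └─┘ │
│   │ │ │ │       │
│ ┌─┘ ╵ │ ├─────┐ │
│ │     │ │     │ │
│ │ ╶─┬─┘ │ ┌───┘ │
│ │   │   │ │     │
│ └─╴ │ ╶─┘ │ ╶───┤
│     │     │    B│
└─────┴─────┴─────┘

Directions: down, down, down, down, down, down, down, down, right, right, up, left, up, right, up, up, left, up, up, up, up, right, right, right, right, down, down, right, up, up, right, right, down, down, down, down, down, down, down, left, left, down, right, right
First turn direction: right

Solution:

┌─┬─────────┬─────┐
│A│↱ → → → ↓│↱ → ↓│
│ │ ┌─────┐ │ ┌─┐ │
│↓│↑│     │↓│↑│ │↓│
│ │ │ ┌─╴ │ ╵ ╵ │ │
│↓│↑│ │   │↳ ↑  │↓│
│ │ │ └─┐ └─┬─╴ │ │
│↓│↑│   │   │   │↓│
│ │ └─┐ └─┐ └─┐ │ │
│↓│↑ ↰│   │   │ │↓│
│ └─┐ ├─┐ ├─╴ └─┘ │
│↓  │↑│ │ │      ↓│
│ ┌─┘ ╵ │ ├─────┐ │
│↓│↱ ↑  │ │     │↓│
│ │ ╶─┬─┘ │ ┌───┘ │
│↓│↑ ↰│   │ │↓ ← ↲│
│ └─╴ │ ╶─┘ │ ╶───┤
│↳ → ↑│     │↳ → B│
└─────┴─────┴─────┘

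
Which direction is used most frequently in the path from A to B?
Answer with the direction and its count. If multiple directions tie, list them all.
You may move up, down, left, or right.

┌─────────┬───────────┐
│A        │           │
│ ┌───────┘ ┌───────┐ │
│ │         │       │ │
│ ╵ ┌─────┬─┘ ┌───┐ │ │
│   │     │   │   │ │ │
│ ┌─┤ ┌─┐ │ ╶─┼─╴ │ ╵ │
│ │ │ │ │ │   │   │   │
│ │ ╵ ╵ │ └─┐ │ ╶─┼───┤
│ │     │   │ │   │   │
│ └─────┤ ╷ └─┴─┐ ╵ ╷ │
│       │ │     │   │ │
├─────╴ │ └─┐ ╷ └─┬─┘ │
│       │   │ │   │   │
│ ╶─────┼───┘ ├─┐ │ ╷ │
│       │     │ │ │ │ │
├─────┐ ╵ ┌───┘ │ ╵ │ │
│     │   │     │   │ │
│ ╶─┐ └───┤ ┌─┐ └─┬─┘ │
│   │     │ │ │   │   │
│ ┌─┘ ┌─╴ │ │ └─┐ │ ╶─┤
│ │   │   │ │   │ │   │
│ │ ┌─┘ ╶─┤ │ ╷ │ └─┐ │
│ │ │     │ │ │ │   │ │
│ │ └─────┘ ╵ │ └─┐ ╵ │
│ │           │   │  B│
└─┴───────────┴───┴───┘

Directions: down, down, down, down, down, right, right, right, down, left, left, left, down, right, right, right, down, right, up, right, right, up, up, right, down, right, down, down, right, up, up, right, down, down, down, left, down, right, down, down
Counts: {'down': 17, 'right': 14, 'left': 4, 'up': 5}
Most common: down (17 times)

Solution:

┌─────────┬───────────┐
│A        │           │
│ ┌───────┘ ┌───────┐ │
│↓│         │       │ │
│ ╵ ┌─────┬─┘ ┌───┐ │ │
│↓  │     │   │   │ │ │
│ ┌─┤ ┌─┐ │ ╶─┼─╴ │ ╵ │
│↓│ │ │ │ │   │   │   │
│ │ ╵ ╵ │ └─┐ │ ╶─┼───┤
│↓│     │   │ │   │   │
│ └─────┤ ╷ └─┴─┐ ╵ ╷ │
│↳ → → ↓│ │  ↱ ↓│   │ │
├─────╴ │ └─┐ ╷ └─┬─┘ │
│↓ ← ← ↲│   │↑│↳ ↓│↱ ↓│
│ ╶─────┼───┘ ├─┐ │ ╷ │
│↳ → → ↓│↱ → ↑│ │↓│↑│↓│
├─────┐ ╵ ┌───┘ │ ╵ │ │
│     │↳ ↑│     │↳ ↑│↓│
│ ╶─┐ └───┤ ┌─┐ └─┬─┘ │
│   │     │ │ │   │↓ ↲│
│ ┌─┘ ┌─╴ │ │ └─┐ │ ╶─┤
│ │   │   │ │   │ │↳ ↓│
│ │ ┌─┘ ╶─┤ │ ╷ │ └─┐ │
│ │ │     │ │ │ │   │↓│
│ │ └─────┘ ╵ │ └─┐ ╵ │
│ │           │   │  B│
└─┴───────────┴───┴───┘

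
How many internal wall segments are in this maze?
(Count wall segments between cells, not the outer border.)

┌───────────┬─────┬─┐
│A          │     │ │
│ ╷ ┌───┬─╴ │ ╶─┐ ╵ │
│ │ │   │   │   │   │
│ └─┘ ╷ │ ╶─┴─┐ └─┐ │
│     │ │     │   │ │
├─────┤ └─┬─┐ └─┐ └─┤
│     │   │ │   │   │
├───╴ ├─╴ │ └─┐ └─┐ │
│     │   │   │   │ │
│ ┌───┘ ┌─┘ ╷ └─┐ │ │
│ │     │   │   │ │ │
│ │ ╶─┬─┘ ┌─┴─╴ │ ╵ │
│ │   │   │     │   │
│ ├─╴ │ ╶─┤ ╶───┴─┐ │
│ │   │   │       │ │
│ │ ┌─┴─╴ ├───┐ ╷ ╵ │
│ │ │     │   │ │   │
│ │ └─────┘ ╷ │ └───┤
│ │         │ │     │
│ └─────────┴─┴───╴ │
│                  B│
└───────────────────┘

Counting internal wall segments:
Total internal walls: 90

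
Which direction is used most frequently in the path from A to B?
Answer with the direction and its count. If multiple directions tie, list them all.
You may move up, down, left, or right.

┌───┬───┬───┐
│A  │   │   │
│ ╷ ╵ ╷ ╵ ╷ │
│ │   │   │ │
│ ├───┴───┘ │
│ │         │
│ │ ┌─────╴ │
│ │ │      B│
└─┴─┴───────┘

Directions: right, down, right, up, right, down, right, up, right, down, down, down
Counts: {'right': 5, 'down': 5, 'up': 2}
Most common: down and right (tied at 5 times each)

Solution:

┌───┬───┬───┐
│A ↓│↱ ↓│↱ ↓│
│ ╷ ╵ ╷ ╵ ╷ │
│ │↳ ↑│↳ ↑│↓│
│ ├───┴───┘ │
│ │        ↓│
│ │ ┌─────╴ │
│ │ │      B│
└─┴─┴───────┘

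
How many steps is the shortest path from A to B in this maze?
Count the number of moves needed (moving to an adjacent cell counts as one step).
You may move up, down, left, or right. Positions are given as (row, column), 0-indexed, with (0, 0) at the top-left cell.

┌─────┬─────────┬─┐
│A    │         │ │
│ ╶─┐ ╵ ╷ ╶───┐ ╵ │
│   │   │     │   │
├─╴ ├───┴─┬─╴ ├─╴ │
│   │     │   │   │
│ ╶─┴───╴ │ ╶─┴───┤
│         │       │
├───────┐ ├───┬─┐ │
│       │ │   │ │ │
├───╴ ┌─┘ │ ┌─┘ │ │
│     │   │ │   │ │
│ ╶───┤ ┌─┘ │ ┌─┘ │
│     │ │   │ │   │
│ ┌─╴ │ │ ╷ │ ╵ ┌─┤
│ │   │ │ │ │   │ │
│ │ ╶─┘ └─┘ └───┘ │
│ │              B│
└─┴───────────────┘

Using BFS to find shortest path:
Start: (0, 0), End: (8, 8)
Path found:
(0,0) → (1,0) → (1,1) → (2,1) → (2,0) → (3,0) → (3,1) → (3,2) → (3,3) → (3,4) → (4,4) → (5,4) → (5,3) → (6,3) → (7,3) → (8,3) → (8,4) → (8,5) → (8,6) → (8,7) → (8,8)
Number of steps: 20

Solution:

┌─────┬─────────┬─┐
│A    │         │ │
│ ╶─┐ ╵ ╷ ╶───┐ ╵ │
│↳ ↓│   │     │   │
├─╴ ├───┴─┬─╴ ├─╴ │
│↓ ↲│     │   │   │
│ ╶─┴───╴ │ ╶─┴───┤
│↳ → → → ↓│       │
├───────┐ ├───┬─┐ │
│       │↓│   │ │ │
├───╴ ┌─┘ │ ┌─┘ │ │
│     │↓ ↲│ │   │ │
│ ╶───┤ ┌─┘ │ ┌─┘ │
│     │↓│   │ │   │
│ ┌─╴ │ │ ╷ │ ╵ ┌─┤
│ │   │↓│ │ │   │ │
│ │ ╶─┘ └─┘ └───┘ │
│ │    ↳ → → → → B│
└─┴───────────────┘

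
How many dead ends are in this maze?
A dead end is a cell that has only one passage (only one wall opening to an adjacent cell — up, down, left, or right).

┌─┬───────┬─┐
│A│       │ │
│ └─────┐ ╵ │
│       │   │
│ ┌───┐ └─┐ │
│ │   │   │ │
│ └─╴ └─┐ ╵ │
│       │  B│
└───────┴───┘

Checking each cell for number of passages:

Dead ends found at positions:
  (0, 0)
  (0, 1)
  (0, 5)
  (2, 1)
  (3, 3)
Total dead ends: 5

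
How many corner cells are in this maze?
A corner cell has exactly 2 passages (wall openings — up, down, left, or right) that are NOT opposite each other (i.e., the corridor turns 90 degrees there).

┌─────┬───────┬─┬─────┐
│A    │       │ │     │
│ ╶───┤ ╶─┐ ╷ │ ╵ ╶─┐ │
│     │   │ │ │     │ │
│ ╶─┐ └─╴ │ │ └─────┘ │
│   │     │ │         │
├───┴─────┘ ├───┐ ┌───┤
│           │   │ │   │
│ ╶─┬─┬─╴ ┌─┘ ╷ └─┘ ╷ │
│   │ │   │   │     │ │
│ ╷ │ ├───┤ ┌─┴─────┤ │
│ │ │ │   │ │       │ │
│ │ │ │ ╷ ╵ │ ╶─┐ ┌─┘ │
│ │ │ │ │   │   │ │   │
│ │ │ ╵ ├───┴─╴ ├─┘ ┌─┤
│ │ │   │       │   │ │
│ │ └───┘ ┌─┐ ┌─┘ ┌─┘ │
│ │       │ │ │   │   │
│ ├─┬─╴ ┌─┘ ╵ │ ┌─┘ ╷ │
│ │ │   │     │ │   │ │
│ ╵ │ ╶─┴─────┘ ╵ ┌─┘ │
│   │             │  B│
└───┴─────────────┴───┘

Counting corner cells (2 non-opposite passages):
Total corners: 56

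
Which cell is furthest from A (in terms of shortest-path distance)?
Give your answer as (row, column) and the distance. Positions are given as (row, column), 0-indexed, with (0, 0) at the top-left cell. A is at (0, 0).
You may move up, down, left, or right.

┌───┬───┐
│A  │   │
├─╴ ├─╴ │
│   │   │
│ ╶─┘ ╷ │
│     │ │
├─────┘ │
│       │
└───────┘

Computing BFS distances from A to all cells:
Furthest cell: (3, 0)
Distance: 13 steps

Path from A to the furthest cell:

┌───┬───┐
│A ↓│   │
├─╴ ├─╴ │
│↓ ↲│↱ ↓│
│ ╶─┘ ╷ │
│↳ → ↑│↓│
├─────┘ │
│B ← ← ↲│
└───────┘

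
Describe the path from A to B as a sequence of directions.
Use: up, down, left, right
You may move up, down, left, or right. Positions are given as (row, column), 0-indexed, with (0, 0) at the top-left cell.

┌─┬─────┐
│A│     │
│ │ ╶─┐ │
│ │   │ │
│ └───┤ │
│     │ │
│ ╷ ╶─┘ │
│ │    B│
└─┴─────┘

Finding the path and converting it to directions:
Path through cells: (0,0) → (1,0) → (2,0) → (2,1) → (3,1) → (3,2) → (3,3)
Directions: down, down, right, down, right, right

Solution:

┌─┬─────┐
│A│     │
│ │ ╶─┐ │
│↓│   │ │
│ └───┤ │
│↳ ↓  │ │
│ ╷ ╶─┘ │
│ │↳ → B│
└─┴─────┘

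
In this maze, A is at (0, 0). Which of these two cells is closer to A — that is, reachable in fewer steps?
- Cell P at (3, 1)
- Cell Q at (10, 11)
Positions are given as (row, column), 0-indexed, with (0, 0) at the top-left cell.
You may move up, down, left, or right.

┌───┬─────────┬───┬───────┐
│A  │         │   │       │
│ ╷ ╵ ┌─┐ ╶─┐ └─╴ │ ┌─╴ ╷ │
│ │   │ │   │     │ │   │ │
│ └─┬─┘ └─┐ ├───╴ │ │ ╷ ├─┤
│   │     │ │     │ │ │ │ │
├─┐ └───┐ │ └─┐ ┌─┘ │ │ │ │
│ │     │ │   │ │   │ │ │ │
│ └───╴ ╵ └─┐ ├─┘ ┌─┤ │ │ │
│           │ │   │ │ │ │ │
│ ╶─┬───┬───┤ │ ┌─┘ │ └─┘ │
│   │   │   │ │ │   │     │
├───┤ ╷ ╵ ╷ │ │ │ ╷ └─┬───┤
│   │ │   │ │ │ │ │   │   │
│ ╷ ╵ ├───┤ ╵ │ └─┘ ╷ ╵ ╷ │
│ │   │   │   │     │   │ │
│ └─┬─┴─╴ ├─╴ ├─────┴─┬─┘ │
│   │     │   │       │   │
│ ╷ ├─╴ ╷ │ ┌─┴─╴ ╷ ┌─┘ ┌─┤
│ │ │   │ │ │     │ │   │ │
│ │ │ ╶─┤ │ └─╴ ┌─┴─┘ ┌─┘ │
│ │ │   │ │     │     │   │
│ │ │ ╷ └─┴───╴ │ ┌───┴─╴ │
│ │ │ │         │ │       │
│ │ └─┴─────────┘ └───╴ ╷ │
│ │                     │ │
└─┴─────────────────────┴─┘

Shortest path A → P at (3, 1): 4 steps
Shortest path A → Q at (10, 11): 49 steps

P is closer (4 steps vs 49 steps).

Path to P:

┌───┬─────────┬───┬───────┐
│A  │         │   │       │
│ ╷ ╵ ┌─┐ ╶─┐ └─╴ │ ┌─╴ ╷ │
│↓│   │ │   │     │ │   │ │
│ └─┬─┘ └─┐ ├───╴ │ │ ╷ ├─┤
│↳ ↓│     │ │     │ │ │ │ │
├─┐ └───┐ │ └─┐ ┌─┘ │ │ │ │
│ │P    │ │   │ │   │ │ │ │
│ └───╴ ╵ └─┐ ├─┘ ┌─┤ │ │ │
│           │ │   │ │ │ │ │
│ ╶─┬───┬───┤ │ ┌─┘ │ └─┘ │
│   │   │   │ │ │   │     │
├───┤ ╷ ╵ ╷ │ │ │ ╷ └─┬───┤
│   │ │   │ │ │ │ │   │   │
│ ╷ ╵ ├───┤ ╵ │ └─┘ ╷ ╵ ╷ │
│ │   │   │   │     │   │ │
│ └─┬─┴─╴ ├─╴ ├─────┴─┬─┘ │
│   │     │   │       │   │
│ ╷ ├─╴ ╷ │ ┌─┴─╴ ╷ ┌─┘ ┌─┤
│ │ │   │ │ │     │ │   │ │
│ │ │ ╶─┤ │ └─╴ ┌─┴─┘ ┌─┘ │
│ │ │   │ │     │     │   │
│ │ │ ╷ └─┴───╴ │ ┌───┴─╴ │
│ │ │ │         │ │       │
│ │ └─┴─────────┘ └───╴ ╷ │
│ │                     │ │
└─┴─────────────────────┴─┘

Path to Q:

┌───┬─────────┬───┬───────┐
│A ↓│↱ → ↓    │   │       │
│ ╷ ╵ ┌─┐ ╶─┐ └─╴ │ ┌─╴ ╷ │
│ │↳ ↑│ │↳ ↓│     │ │   │ │
│ └─┬─┘ └─┐ ├───╴ │ │ ╷ ├─┤
│   │     │↓│     │ │ │ │ │
├─┐ └───┐ │ └─┐ ┌─┘ │ │ │ │
│ │     │ │↳ ↓│ │   │ │ │ │
│ └───╴ ╵ └─┐ ├─┘ ┌─┤ │ │ │
│           │↓│   │ │ │ │ │
│ ╶─┬───┬───┤ │ ┌─┘ │ └─┘ │
│   │↓ ↰│↓ ↰│↓│ │   │     │
├───┤ ╷ ╵ ╷ │ │ │ ╷ └─┬───┤
│↓ ↰│↓│↑ ↲│↑│↓│ │ │   │   │
│ ╷ ╵ ├───┤ ╵ │ └─┘ ╷ ╵ ╷ │
│↓│↑ ↲│   │↑ ↲│     │   │ │
│ └─┬─┴─╴ ├─╴ ├─────┴─┬─┘ │
│↳ ↓│     │   │       │   │
│ ╷ ├─╴ ╷ │ ┌─┴─╴ ╷ ┌─┘ ┌─┤
│ │↓│   │ │ │     │ │   │ │
│ │ │ ╶─┤ │ └─╴ ┌─┴─┘ ┌─┘ │
│ │↓│   │ │     │     │Q ↰│
│ │ │ ╷ └─┴───╴ │ ┌───┴─╴ │
│ │↓│ │         │ │    ↱ ↑│
│ │ └─┴─────────┘ └───╴ ╷ │
│ │↳ → → → → → → → → → ↑│ │
└─┴─────────────────────┴─┘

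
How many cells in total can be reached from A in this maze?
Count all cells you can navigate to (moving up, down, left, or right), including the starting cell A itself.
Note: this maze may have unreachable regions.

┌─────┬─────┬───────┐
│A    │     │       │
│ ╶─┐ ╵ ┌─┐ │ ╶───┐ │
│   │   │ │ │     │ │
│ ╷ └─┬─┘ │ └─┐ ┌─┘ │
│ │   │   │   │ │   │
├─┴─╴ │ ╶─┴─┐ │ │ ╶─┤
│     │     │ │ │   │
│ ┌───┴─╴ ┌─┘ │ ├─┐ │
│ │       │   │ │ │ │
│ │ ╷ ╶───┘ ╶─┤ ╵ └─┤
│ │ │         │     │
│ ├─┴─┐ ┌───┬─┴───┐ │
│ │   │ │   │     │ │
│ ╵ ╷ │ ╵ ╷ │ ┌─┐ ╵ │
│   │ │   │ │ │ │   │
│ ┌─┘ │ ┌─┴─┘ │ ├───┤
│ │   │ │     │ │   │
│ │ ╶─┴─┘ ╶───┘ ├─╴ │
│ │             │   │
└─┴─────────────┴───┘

Using BFS/flood-fill to find all reachable cells from A:
Maze size: 10 × 10 = 100 total cells
4 cell(s) are walled off and cannot be reached from A.
Reachable cells: 96

Reachable region (· marks reachable cells):

┌─────┬─────┬───────┐
│A · ·│· · ·│· · · ·│
│ ╶─┐ ╵ ┌─┐ │ ╶───┐ │
│· ·│· ·│·│·│· · ·│·│
│ ╷ └─┬─┘ │ └─┐ ┌─┘ │
│·│· ·│· ·│· ·│·│· ·│
├─┴─╴ │ ╶─┴─┐ │ │ ╶─┤
│· · ·│· · ·│·│·│· ·│
│ ┌───┴─╴ ┌─┘ │ ├─┐ │
│·│· · · ·│· ·│·│·│·│
│ │ ╷ ╶───┘ ╶─┤ ╵ └─┤
│·│·│· · · · ·│· · ·│
│ ├─┴─┐ ┌───┬─┴───┐ │
│·│· ·│·│· ·│· · ·│·│
│ ╵ ╷ │ ╵ ╷ │ ┌─┐ ╵ │
│· ·│·│· ·│·│·│·│· ·│
│ ┌─┘ │ ┌─┴─┘ │ ├───┤
│·│· ·│·│· · ·│·│   │
│ │ ╶─┴─┘ ╶───┘ ├─╴ │
│·│· · · · · · ·│   │
└─┴─────────────┴───┘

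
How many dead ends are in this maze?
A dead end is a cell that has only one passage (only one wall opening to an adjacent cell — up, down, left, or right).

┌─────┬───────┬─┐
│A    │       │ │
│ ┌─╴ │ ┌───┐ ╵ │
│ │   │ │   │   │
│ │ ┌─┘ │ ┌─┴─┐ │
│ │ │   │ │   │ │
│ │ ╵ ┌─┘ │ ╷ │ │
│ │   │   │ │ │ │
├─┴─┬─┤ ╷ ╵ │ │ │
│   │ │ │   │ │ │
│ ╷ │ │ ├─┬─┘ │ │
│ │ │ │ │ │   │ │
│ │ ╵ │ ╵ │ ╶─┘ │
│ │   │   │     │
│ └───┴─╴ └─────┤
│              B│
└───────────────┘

Checking each cell for number of passages:

Dead ends found at positions:
  (0, 7)
  (1, 5)
  (3, 0)
  (4, 2)
  (5, 4)
  (7, 7)
Total dead ends: 6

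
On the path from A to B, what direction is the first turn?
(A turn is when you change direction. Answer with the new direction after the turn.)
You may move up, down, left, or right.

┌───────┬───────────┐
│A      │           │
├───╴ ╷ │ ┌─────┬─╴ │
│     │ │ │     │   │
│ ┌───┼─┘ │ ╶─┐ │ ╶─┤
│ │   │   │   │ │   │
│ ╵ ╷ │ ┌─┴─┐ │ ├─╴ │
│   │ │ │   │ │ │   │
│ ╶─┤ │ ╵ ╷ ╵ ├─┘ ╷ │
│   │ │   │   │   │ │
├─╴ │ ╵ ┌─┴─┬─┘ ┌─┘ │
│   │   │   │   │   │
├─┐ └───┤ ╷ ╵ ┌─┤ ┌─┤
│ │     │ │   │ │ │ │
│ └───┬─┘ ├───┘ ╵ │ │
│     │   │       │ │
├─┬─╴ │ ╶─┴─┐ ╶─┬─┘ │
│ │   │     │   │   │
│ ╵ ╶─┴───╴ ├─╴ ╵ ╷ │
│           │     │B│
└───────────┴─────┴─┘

Directions: right, right, down, left, left, down, down, right, up, right, down, down, down, right, up, up, up, right, up, up, right, right, right, right, right, down, left, down, right, down, down, down, left, down, down, left, left, down, right, down, right, up, right, down
First turn direction: down

Solution:

┌───────┬───────────┐
│A → ↓  │↱ → → → → ↓│
├───╴ ╷ │ ┌─────┬─╴ │
│↓ ← ↲│ │↑│     │↓ ↲│
│ ┌───┼─┘ │ ╶─┐ │ ╶─┤
│↓│↱ ↓│↱ ↑│   │ │↳ ↓│
│ ╵ ╷ │ ┌─┴─┐ │ ├─╴ │
│↳ ↑│↓│↑│   │ │ │  ↓│
│ ╶─┤ │ ╵ ╷ ╵ ├─┘ ╷ │
│   │↓│↑  │   │   │↓│
├─╴ │ ╵ ┌─┴─┬─┘ ┌─┘ │
│   │↳ ↑│   │   │↓ ↲│
├─┐ └───┤ ╷ ╵ ┌─┤ ┌─┤
│ │     │ │   │ │↓│ │
│ └───┬─┘ ├───┘ ╵ │ │
│     │   │  ↓ ← ↲│ │
├─┬─╴ │ ╶─┴─┐ ╶─┬─┘ │
│ │   │     │↳ ↓│↱ ↓│
│ ╵ ╶─┴───╴ ├─╴ ╵ ╷ │
│           │  ↳ ↑│B│
└───────────┴─────┴─┘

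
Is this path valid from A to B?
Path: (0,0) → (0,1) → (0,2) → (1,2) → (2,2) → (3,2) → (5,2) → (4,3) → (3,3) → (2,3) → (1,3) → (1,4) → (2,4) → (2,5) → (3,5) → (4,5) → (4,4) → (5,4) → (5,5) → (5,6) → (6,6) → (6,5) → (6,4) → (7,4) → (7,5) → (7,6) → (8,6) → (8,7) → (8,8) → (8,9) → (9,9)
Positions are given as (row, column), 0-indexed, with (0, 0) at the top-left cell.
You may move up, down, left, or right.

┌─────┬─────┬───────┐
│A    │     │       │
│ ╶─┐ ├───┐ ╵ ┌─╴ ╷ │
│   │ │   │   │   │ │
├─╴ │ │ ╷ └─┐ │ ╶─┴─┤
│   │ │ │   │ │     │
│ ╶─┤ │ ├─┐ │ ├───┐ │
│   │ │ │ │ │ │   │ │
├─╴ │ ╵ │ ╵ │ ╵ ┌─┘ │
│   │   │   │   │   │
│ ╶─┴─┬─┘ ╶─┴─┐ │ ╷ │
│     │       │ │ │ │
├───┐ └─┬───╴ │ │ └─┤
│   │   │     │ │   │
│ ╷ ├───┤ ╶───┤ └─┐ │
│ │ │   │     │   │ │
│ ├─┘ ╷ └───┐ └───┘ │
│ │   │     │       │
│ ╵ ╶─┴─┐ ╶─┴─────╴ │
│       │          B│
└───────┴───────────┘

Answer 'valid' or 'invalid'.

Checking path validity:
Result: Invalid move at step 6: cannot move from (3, 2) to (5, 2).

invalid

Correct solution:

┌─────┬─────┬───────┐
│A → ↓│     │       │
│ ╶─┐ ├───┐ ╵ ┌─╴ ╷ │
│   │↓│↱ ↓│   │   │ │
├─╴ │ │ ╷ └─┐ │ ╶─┴─┤
│   │↓│↑│↳ ↓│ │     │
│ ╶─┤ │ ├─┐ │ ├───┐ │
│   │↓│↑│ │↓│ │   │ │
├─╴ │ ╵ │ ╵ │ ╵ ┌─┘ │
│   │↳ ↑│↓ ↲│   │   │
│ ╶─┴─┬─┘ ╶─┴─┐ │ ╷ │
│     │  ↳ → ↓│ │ │ │
├───┐ └─┬───╴ │ │ └─┤
│   │   │↓ ← ↲│ │   │
│ ╷ ├───┤ ╶───┤ └─┐ │
│ │ │   │↳ → ↓│   │ │
│ ├─┘ ╷ └───┐ └───┘ │
│ │   │     │↳ → → ↓│
│ ╵ ╶─┴─┐ ╶─┴─────╴ │
│       │          B│
└───────┴───────────┘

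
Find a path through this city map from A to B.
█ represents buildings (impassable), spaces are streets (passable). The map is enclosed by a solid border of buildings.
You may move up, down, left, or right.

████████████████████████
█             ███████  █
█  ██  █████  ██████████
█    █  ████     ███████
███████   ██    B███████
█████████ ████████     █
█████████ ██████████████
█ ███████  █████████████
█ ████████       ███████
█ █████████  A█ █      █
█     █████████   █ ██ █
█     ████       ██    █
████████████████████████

Finding the shortest path from A to B:
Movement: cardinal only
Path length: 28 steps
Directions: up → left → left → left → up → left → up → up → up → left → left → up → left → up → up → right → right → right → right → right → right → down → down → down → right → right → right → right

Solution:

████████████████████████
█     ↱→→→→→↓ ███████  █
█  ██ ↑█████↓ ██████████
█    █↑↰████↓    ███████
███████↑←↰██↳→→→B███████
█████████↑████████     █
█████████↑██████████████
█ ███████↑↰█████████████
█ ████████↑←←↰   ███████
█ █████████  A█ █      █
█     █████████   █ ██ █
█     ████       ██    █
████████████████████████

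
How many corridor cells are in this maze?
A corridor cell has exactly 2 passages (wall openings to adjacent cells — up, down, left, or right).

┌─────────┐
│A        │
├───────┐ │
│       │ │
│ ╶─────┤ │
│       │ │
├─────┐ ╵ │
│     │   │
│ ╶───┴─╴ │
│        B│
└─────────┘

Counting cells with exactly 2 passages:
Total corridor cells: 21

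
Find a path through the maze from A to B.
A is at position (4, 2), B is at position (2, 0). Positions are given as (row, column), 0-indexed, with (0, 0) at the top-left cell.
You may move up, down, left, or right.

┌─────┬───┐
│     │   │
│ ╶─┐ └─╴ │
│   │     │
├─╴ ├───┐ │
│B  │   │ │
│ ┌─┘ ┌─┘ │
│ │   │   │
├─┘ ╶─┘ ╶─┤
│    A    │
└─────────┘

Finding the shortest path from (4, 2) to (2, 0):
Path length: 14 steps
Directions: right → up → right → up → up → left → left → up → left → left → down → right → down → left

Solution:

┌─────┬───┐
│↓ ← ↰│   │
│ ╶─┐ └─╴ │
│↳ ↓│↑ ← ↰│
├─╴ ├───┐ │
│B ↲│   │↑│
│ ┌─┘ ┌─┘ │
│ │   │↱ ↑│
├─┘ ╶─┘ ╶─┤
│    A ↑  │
└─────────┘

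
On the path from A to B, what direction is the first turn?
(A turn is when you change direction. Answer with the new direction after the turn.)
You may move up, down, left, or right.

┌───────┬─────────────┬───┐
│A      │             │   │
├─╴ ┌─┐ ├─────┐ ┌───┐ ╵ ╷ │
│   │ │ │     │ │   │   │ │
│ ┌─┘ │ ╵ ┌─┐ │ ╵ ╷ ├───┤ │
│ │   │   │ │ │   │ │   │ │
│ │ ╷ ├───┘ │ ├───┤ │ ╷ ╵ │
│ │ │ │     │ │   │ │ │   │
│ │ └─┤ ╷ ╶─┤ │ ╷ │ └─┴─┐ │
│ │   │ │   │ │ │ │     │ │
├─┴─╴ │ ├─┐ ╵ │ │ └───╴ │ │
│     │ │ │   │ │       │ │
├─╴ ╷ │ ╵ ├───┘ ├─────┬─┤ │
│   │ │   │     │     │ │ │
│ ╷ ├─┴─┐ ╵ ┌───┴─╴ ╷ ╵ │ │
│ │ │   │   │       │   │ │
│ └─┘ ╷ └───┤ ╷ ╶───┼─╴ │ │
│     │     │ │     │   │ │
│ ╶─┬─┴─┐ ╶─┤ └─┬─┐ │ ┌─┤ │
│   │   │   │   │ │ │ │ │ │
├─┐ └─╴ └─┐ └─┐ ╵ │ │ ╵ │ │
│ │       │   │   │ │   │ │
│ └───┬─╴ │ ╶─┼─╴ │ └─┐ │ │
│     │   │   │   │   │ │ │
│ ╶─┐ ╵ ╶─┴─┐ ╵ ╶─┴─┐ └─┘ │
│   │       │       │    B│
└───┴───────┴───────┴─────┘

Directions: right, right, right, down, down, right, up, right, right, down, down, down, down, left, up, left, up, left, down, down, down, right, down, right, up, right, right, up, up, up, right, down, down, right, right, right, up, left, left, up, up, up, left, down, left, up, up, right, right, right, down, right, up, right, down, down, down, down, down, down, down, down, down, down, down, down
First turn direction: down

Solution:

┌───────┬─────────────┬───┐
│A → → ↓│      ↱ → → ↓│↱ ↓│
├─╴ ┌─┐ ├─────┐ ┌───┐ ╵ ╷ │
│   │ │↓│↱ → ↓│↑│↓ ↰│↳ ↑│↓│
│ ┌─┘ │ ╵ ┌─┐ │ ╵ ╷ ├───┤ │
│ │   │↳ ↑│ │↓│↑ ↲│↑│   │↓│
│ │ ╷ ├───┘ │ ├───┤ │ ╷ ╵ │
│ │ │ │↓ ↰  │↓│↱ ↓│↑│ │  ↓│
│ │ └─┤ ╷ ╶─┤ │ ╷ │ └─┴─┐ │
│ │   │↓│↑ ↰│↓│↑│↓│↑ ← ↰│↓│
├─┴─╴ │ ├─┐ ╵ │ │ └───╴ │ │
│     │↓│ │↑ ↲│↑│↳ → → ↑│↓│
├─╴ ╷ │ ╵ ├───┘ ├─────┬─┤ │
│   │ │↳ ↓│↱ → ↑│     │ │↓│
│ ╷ ├─┴─┐ ╵ ┌───┴─╴ ╷ ╵ │ │
│ │ │   │↳ ↑│       │   │↓│
│ └─┘ ╷ └───┤ ╷ ╶───┼─╴ │ │
│     │     │ │     │   │↓│
│ ╶─┬─┴─┐ ╶─┤ └─┬─┐ │ ┌─┤ │
│   │   │   │   │ │ │ │ │↓│
├─┐ └─╴ └─┐ └─┐ ╵ │ │ ╵ │ │
│ │       │   │   │ │   │↓│
│ └───┬─╴ │ ╶─┼─╴ │ └─┐ │ │
│     │   │   │   │   │ │↓│
│ ╶─┐ ╵ ╶─┴─┐ ╵ ╶─┴─┐ └─┘ │
│   │       │       │    B│
└───┴───────┴───────┴─────┘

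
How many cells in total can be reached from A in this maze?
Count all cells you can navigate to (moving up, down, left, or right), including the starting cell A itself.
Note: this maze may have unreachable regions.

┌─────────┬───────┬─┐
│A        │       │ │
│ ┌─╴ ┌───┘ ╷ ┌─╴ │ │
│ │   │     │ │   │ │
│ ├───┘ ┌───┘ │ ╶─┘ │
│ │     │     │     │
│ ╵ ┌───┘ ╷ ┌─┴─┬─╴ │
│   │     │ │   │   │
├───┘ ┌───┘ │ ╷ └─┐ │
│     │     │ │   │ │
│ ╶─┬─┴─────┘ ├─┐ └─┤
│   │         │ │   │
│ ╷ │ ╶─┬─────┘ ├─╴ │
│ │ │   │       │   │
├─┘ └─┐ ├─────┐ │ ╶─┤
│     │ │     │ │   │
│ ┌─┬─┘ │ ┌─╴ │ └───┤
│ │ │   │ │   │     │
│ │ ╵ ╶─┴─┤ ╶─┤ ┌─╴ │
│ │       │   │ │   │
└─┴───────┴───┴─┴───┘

Using BFS/flood-fill to find all reachable cells from A:
Maze size: 10 × 10 = 100 total cells
46 cell(s) are walled off and cannot be reached from A.
Reachable cells: 54

Reachable region (· marks reachable cells):

┌─────────┬───────┬─┐
│A · · · ·│· · · ·│·│
│ ┌─╴ ┌───┘ ╷ ┌─╴ │ │
│·│· ·│· · ·│·│· ·│·│
│ ├───┘ ┌───┘ │ ╶─┘ │
│·│· · ·│· · ·│· · ·│
│ ╵ ┌───┘ ╷ ┌─┴─┬─╴ │
│· ·│· · ·│·│   │· ·│
├───┘ ┌───┘ │ ╷ └─┐ │
│· · ·│· · ·│ │   │·│
│ ╶─┬─┴─────┘ ├─┐ └─┤
│· ·│         │ │   │
│ ╷ │ ╶─┬─────┘ ├─╴ │
│·│·│   │       │   │
├─┘ └─┐ ├─────┐ │ ╶─┤
│· · ·│ │     │ │   │
│ ┌─┬─┘ │ ┌─╴ │ └───┤
│·│ │   │ │   │     │
│ │ ╵ ╶─┴─┤ ╶─┤ ┌─╴ │
│·│       │   │ │   │
└─┴───────┴───┴─┴───┘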